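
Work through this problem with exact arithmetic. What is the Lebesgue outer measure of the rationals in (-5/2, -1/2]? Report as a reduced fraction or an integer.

The set Q cap (-5/2, -1/2] is countable (a subset of the countable set Q). Lebesgue outer measure of any countable set is 0: each singleton {q} has m*({q}) = 0, and by countable subadditivity m*(union_k {q_k}) <= sum_k m*({q_k}) = sum_k 0 = 0. The reverse inequality m*(E) >= 0 is automatic. So m*(Q cap (-5/2, -1/2]) = 0.

0


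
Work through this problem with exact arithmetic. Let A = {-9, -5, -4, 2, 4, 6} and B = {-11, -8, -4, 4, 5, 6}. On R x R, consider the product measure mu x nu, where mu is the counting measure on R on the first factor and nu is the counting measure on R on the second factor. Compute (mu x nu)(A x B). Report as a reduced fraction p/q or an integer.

For a measurable rectangle A x B, the product measure satisfies
  (mu x nu)(A x B) = mu(A) * nu(B).
  mu(A) = 6.
  nu(B) = 6.
  (mu x nu)(A x B) = 6 * 6 = 36.

36


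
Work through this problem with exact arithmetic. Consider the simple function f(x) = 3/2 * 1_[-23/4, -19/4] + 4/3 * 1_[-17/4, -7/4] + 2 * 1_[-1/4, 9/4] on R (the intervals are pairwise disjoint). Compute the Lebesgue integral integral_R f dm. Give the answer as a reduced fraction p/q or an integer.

For a simple function f = sum_i c_i * 1_{A_i} with disjoint A_i,
  integral f dm = sum_i c_i * m(A_i).
Lengths of the A_i:
  m(A_1) = -19/4 - (-23/4) = 1.
  m(A_2) = -7/4 - (-17/4) = 5/2.
  m(A_3) = 9/4 - (-1/4) = 5/2.
Contributions c_i * m(A_i):
  (3/2) * (1) = 3/2.
  (4/3) * (5/2) = 10/3.
  (2) * (5/2) = 5.
Total: 3/2 + 10/3 + 5 = 59/6.

59/6


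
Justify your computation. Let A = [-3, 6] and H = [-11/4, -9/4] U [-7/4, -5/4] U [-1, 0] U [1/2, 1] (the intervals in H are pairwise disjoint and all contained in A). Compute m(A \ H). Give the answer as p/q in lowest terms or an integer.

The ambient interval has length m(A) = 6 - (-3) = 9.
Since the holes are disjoint and sit inside A, by finite additivity
  m(H) = sum_i (b_i - a_i), and m(A \ H) = m(A) - m(H).
Computing the hole measures:
  m(H_1) = -9/4 - (-11/4) = 1/2.
  m(H_2) = -5/4 - (-7/4) = 1/2.
  m(H_3) = 0 - (-1) = 1.
  m(H_4) = 1 - 1/2 = 1/2.
Summed: m(H) = 1/2 + 1/2 + 1 + 1/2 = 5/2.
So m(A \ H) = 9 - 5/2 = 13/2.

13/2


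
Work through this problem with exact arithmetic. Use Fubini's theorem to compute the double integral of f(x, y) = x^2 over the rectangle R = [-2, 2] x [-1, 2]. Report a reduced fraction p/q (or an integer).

f(x, y) is a tensor product of a function of x and a function of y, and both factors are bounded continuous (hence Lebesgue integrable) on the rectangle, so Fubini's theorem applies:
  integral_R f d(m x m) = (integral_a1^b1 x^2 dx) * (integral_a2^b2 1 dy).
Inner integral in x: integral_{-2}^{2} x^2 dx = (2^3 - (-2)^3)/3
  = 16/3.
Inner integral in y: integral_{-1}^{2} 1 dy = (2^1 - (-1)^1)/1
  = 3.
Product: (16/3) * (3) = 16.

16


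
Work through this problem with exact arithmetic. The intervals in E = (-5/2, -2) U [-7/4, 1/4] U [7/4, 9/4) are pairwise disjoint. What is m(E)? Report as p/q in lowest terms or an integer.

For pairwise disjoint intervals, m(union_i I_i) = sum_i m(I_i),
and m is invariant under swapping open/closed endpoints (single points have measure 0).
So m(E) = sum_i (b_i - a_i).
  I_1 has length -2 - (-5/2) = 1/2.
  I_2 has length 1/4 - (-7/4) = 2.
  I_3 has length 9/4 - 7/4 = 1/2.
Summing:
  m(E) = 1/2 + 2 + 1/2 = 3.

3


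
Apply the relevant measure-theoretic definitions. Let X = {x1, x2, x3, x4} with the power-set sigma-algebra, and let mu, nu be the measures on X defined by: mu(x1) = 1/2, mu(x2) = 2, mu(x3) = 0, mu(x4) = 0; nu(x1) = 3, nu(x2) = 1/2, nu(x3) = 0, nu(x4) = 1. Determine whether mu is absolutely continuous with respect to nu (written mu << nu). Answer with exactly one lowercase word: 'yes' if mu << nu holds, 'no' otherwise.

mu << nu means: every nu-null measurable set is also mu-null; equivalently, for every atom x, if nu({x}) = 0 then mu({x}) = 0.
Checking each atom:
  x1: nu = 3 > 0 -> no constraint.
  x2: nu = 1/2 > 0 -> no constraint.
  x3: nu = 0, mu = 0 -> consistent with mu << nu.
  x4: nu = 1 > 0 -> no constraint.
No atom violates the condition. Therefore mu << nu.

yes


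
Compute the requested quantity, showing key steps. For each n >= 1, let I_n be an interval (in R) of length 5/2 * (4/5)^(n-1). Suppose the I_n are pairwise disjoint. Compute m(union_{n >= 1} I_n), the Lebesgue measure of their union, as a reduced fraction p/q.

By countable additivity of the Lebesgue measure on pairwise disjoint measurable sets,
  m(union_{n >= 1} I_n) = sum_{n >= 1} m(I_n) = sum_{n >= 1} a * r^(n-1),
  with a = 5/2 and r = 4/5.
Since 0 < r = 4/5 < 1, the geometric series converges:
  sum_{n >= 1} a * r^(n-1) = a / (1 - r).
  = 5/2 / (1 - 4/5)
  = 5/2 / (1/5)
  = 25/2.

25/2


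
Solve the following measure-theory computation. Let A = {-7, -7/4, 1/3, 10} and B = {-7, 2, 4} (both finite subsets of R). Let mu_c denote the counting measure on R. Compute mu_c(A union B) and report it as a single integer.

Counting measure on a finite set equals cardinality. By inclusion-exclusion, |A union B| = |A| + |B| - |A cap B|.
|A| = 4, |B| = 3, |A cap B| = 1.
So mu_c(A union B) = 4 + 3 - 1 = 6.

6


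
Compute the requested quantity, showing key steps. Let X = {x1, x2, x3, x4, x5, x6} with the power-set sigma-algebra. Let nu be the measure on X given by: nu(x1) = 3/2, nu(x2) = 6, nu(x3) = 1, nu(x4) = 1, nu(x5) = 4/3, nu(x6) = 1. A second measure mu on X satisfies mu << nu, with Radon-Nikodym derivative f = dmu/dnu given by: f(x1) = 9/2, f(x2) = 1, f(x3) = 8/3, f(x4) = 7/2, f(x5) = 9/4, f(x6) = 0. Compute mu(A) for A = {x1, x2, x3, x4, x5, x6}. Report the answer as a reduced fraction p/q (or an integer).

By the defining property of the Radon-Nikodym derivative, for every measurable set A,
  mu(A) = integral_A f dnu.
Since nu is a discrete measure concentrated on the atoms of X, the integral over A reduces to the sum
  mu(A) = sum_{x in A} f(x) * nu({x}).
Computing each term:
  x1: f(x1) * nu(x1) = 9/2 * 3/2 = 27/4.
  x2: f(x2) * nu(x2) = 1 * 6 = 6.
  x3: f(x3) * nu(x3) = 8/3 * 1 = 8/3.
  x4: f(x4) * nu(x4) = 7/2 * 1 = 7/2.
  x5: f(x5) * nu(x5) = 9/4 * 4/3 = 3.
  x6: f(x6) * nu(x6) = 0 * 1 = 0.
Summing: mu(A) = 27/4 + 6 + 8/3 + 7/2 + 3 + 0 = 263/12.

263/12


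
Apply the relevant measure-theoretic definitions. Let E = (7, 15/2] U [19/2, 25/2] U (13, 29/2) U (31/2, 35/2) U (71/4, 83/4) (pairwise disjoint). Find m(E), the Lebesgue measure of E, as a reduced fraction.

For pairwise disjoint intervals, m(union_i I_i) = sum_i m(I_i),
and m is invariant under swapping open/closed endpoints (single points have measure 0).
So m(E) = sum_i (b_i - a_i).
  I_1 has length 15/2 - 7 = 1/2.
  I_2 has length 25/2 - 19/2 = 3.
  I_3 has length 29/2 - 13 = 3/2.
  I_4 has length 35/2 - 31/2 = 2.
  I_5 has length 83/4 - 71/4 = 3.
Summing:
  m(E) = 1/2 + 3 + 3/2 + 2 + 3 = 10.

10


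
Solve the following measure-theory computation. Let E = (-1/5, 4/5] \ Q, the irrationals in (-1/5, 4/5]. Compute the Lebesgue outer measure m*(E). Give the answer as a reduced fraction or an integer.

The interval I = (-1/5, 4/5] has m(I) = 4/5 - (-1/5) = 1 (endpoints are measure-zero, so open/closed/half-open agree). Write I = (I cap Q) u (I \ Q). The rationals in I are countable, so m*(I cap Q) = 0 (cover each rational by intervals whose total length is arbitrarily small). By countable subadditivity m*(I) <= m*(I cap Q) + m*(I \ Q), hence m*(I \ Q) >= m(I) = 1. The reverse inequality m*(I \ Q) <= m*(I) = 1 is trivial since (I \ Q) is a subset of I. Therefore m*(I \ Q) = 1.

1


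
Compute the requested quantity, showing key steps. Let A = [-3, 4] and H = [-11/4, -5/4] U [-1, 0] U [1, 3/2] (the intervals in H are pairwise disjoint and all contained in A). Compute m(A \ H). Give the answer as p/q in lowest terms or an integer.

The ambient interval has length m(A) = 4 - (-3) = 7.
Since the holes are disjoint and sit inside A, by finite additivity
  m(H) = sum_i (b_i - a_i), and m(A \ H) = m(A) - m(H).
Computing the hole measures:
  m(H_1) = -5/4 - (-11/4) = 3/2.
  m(H_2) = 0 - (-1) = 1.
  m(H_3) = 3/2 - 1 = 1/2.
Summed: m(H) = 3/2 + 1 + 1/2 = 3.
So m(A \ H) = 7 - 3 = 4.

4


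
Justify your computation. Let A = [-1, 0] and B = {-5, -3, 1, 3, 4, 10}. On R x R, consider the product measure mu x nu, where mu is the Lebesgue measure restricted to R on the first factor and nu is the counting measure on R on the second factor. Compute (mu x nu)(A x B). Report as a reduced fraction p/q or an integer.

For a measurable rectangle A x B, the product measure satisfies
  (mu x nu)(A x B) = mu(A) * nu(B).
  mu(A) = 1.
  nu(B) = 6.
  (mu x nu)(A x B) = 1 * 6 = 6.

6


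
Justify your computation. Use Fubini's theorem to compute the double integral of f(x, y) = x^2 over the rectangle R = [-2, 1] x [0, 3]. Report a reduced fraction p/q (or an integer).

f(x, y) is a tensor product of a function of x and a function of y, and both factors are bounded continuous (hence Lebesgue integrable) on the rectangle, so Fubini's theorem applies:
  integral_R f d(m x m) = (integral_a1^b1 x^2 dx) * (integral_a2^b2 1 dy).
Inner integral in x: integral_{-2}^{1} x^2 dx = (1^3 - (-2)^3)/3
  = 3.
Inner integral in y: integral_{0}^{3} 1 dy = (3^1 - 0^1)/1
  = 3.
Product: (3) * (3) = 9.

9


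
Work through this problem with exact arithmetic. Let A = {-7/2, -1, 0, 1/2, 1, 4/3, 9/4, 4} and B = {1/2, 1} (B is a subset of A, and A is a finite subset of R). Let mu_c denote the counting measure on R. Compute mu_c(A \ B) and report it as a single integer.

Counting measure assigns mu_c(E) = |E| (number of elements) when E is finite. For B subset A, A \ B is the set of elements of A not in B, so |A \ B| = |A| - |B|.
|A| = 8, |B| = 2, so mu_c(A \ B) = 8 - 2 = 6.

6


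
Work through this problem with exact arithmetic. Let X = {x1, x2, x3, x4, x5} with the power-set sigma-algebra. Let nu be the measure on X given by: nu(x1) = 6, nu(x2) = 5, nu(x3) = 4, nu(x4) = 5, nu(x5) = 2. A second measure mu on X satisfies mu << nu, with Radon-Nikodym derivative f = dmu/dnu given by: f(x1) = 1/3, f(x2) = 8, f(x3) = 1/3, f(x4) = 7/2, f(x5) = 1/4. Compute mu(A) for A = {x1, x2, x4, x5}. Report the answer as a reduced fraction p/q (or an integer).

By the defining property of the Radon-Nikodym derivative, for every measurable set A,
  mu(A) = integral_A f dnu.
Since nu is a discrete measure concentrated on the atoms of X, the integral over A reduces to the sum
  mu(A) = sum_{x in A} f(x) * nu({x}).
Computing each term:
  x1: f(x1) * nu(x1) = 1/3 * 6 = 2.
  x2: f(x2) * nu(x2) = 8 * 5 = 40.
  x4: f(x4) * nu(x4) = 7/2 * 5 = 35/2.
  x5: f(x5) * nu(x5) = 1/4 * 2 = 1/2.
Summing: mu(A) = 2 + 40 + 35/2 + 1/2 = 60.

60


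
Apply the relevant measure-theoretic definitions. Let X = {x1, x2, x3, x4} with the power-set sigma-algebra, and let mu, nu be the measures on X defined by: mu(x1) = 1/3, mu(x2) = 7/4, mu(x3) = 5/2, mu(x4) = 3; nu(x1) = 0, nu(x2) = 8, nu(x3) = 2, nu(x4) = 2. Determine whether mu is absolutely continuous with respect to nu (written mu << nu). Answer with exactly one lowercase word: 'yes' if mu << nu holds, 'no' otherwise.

mu << nu means: every nu-null measurable set is also mu-null; equivalently, for every atom x, if nu({x}) = 0 then mu({x}) = 0.
Checking each atom:
  x1: nu = 0, mu = 1/3 > 0 -> violates mu << nu.
  x2: nu = 8 > 0 -> no constraint.
  x3: nu = 2 > 0 -> no constraint.
  x4: nu = 2 > 0 -> no constraint.
The atom(s) x1 violate the condition (nu = 0 but mu > 0). Therefore mu is NOT absolutely continuous w.r.t. nu.

no


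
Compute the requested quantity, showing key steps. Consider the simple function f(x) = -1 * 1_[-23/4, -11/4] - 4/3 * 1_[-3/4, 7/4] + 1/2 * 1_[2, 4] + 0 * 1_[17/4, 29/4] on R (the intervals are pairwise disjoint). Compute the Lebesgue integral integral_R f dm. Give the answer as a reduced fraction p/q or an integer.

For a simple function f = sum_i c_i * 1_{A_i} with disjoint A_i,
  integral f dm = sum_i c_i * m(A_i).
Lengths of the A_i:
  m(A_1) = -11/4 - (-23/4) = 3.
  m(A_2) = 7/4 - (-3/4) = 5/2.
  m(A_3) = 4 - 2 = 2.
  m(A_4) = 29/4 - 17/4 = 3.
Contributions c_i * m(A_i):
  (-1) * (3) = -3.
  (-4/3) * (5/2) = -10/3.
  (1/2) * (2) = 1.
  (0) * (3) = 0.
Total: -3 - 10/3 + 1 + 0 = -16/3.

-16/3


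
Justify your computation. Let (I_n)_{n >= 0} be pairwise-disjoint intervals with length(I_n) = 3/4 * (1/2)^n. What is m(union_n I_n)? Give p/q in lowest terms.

By countable additivity of the Lebesgue measure on pairwise disjoint measurable sets,
  m(union_{n >= 0} I_n) = sum_{n >= 0} m(I_n) = sum_{n >= 0} a * r^n,
  with a = 3/4 and r = 1/2.
Since 0 < r = 1/2 < 1, the geometric series converges:
  sum_{n >= 0} a * r^n = a / (1 - r).
  = 3/4 / (1 - 1/2)
  = 3/4 / (1/2)
  = 3/2.

3/2


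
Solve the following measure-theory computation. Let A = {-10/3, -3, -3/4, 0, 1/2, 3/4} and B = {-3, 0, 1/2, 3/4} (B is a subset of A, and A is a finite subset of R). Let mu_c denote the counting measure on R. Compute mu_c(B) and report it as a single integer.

Counting measure assigns mu_c(E) = |E| (number of elements) when E is finite.
B has 4 element(s), so mu_c(B) = 4.

4


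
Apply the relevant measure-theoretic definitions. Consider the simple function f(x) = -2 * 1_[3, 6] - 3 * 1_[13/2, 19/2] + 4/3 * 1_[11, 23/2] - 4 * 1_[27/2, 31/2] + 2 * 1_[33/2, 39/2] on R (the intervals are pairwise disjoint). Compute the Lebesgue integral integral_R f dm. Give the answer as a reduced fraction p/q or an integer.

For a simple function f = sum_i c_i * 1_{A_i} with disjoint A_i,
  integral f dm = sum_i c_i * m(A_i).
Lengths of the A_i:
  m(A_1) = 6 - 3 = 3.
  m(A_2) = 19/2 - 13/2 = 3.
  m(A_3) = 23/2 - 11 = 1/2.
  m(A_4) = 31/2 - 27/2 = 2.
  m(A_5) = 39/2 - 33/2 = 3.
Contributions c_i * m(A_i):
  (-2) * (3) = -6.
  (-3) * (3) = -9.
  (4/3) * (1/2) = 2/3.
  (-4) * (2) = -8.
  (2) * (3) = 6.
Total: -6 - 9 + 2/3 - 8 + 6 = -49/3.

-49/3


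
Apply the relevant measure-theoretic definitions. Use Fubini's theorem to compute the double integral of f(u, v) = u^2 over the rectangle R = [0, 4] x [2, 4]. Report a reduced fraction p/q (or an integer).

f(u, v) is a tensor product of a function of u and a function of v, and both factors are bounded continuous (hence Lebesgue integrable) on the rectangle, so Fubini's theorem applies:
  integral_R f d(m x m) = (integral_a1^b1 u^2 du) * (integral_a2^b2 1 dv).
Inner integral in u: integral_{0}^{4} u^2 du = (4^3 - 0^3)/3
  = 64/3.
Inner integral in v: integral_{2}^{4} 1 dv = (4^1 - 2^1)/1
  = 2.
Product: (64/3) * (2) = 128/3.

128/3


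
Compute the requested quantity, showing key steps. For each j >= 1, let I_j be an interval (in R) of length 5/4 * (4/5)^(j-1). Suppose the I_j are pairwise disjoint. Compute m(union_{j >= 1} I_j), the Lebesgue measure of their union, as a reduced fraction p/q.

By countable additivity of the Lebesgue measure on pairwise disjoint measurable sets,
  m(union_{j >= 1} I_j) = sum_{j >= 1} m(I_j) = sum_{j >= 1} a * r^(j-1),
  with a = 5/4 and r = 4/5.
Since 0 < r = 4/5 < 1, the geometric series converges:
  sum_{j >= 1} a * r^(j-1) = a / (1 - r).
  = 5/4 / (1 - 4/5)
  = 5/4 / (1/5)
  = 25/4.

25/4


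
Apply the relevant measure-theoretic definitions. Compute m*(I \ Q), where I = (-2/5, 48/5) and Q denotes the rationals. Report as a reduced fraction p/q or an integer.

The interval I = (-2/5, 48/5) has m(I) = 48/5 - (-2/5) = 10 (endpoints are measure-zero, so open/closed/half-open agree). Write I = (I cap Q) u (I \ Q). The rationals in I are countable, so m*(I cap Q) = 0 (cover each rational by intervals whose total length is arbitrarily small). By countable subadditivity m*(I) <= m*(I cap Q) + m*(I \ Q), hence m*(I \ Q) >= m(I) = 10. The reverse inequality m*(I \ Q) <= m*(I) = 10 is trivial since (I \ Q) is a subset of I. Therefore m*(I \ Q) = 10.

10


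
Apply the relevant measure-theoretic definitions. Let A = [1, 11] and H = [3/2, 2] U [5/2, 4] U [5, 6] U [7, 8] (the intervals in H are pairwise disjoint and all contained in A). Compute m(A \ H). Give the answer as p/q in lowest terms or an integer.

The ambient interval has length m(A) = 11 - 1 = 10.
Since the holes are disjoint and sit inside A, by finite additivity
  m(H) = sum_i (b_i - a_i), and m(A \ H) = m(A) - m(H).
Computing the hole measures:
  m(H_1) = 2 - 3/2 = 1/2.
  m(H_2) = 4 - 5/2 = 3/2.
  m(H_3) = 6 - 5 = 1.
  m(H_4) = 8 - 7 = 1.
Summed: m(H) = 1/2 + 3/2 + 1 + 1 = 4.
So m(A \ H) = 10 - 4 = 6.

6


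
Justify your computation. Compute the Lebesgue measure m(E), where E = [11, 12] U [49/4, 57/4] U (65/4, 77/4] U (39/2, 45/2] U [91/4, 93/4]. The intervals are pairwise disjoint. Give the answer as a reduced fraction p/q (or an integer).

For pairwise disjoint intervals, m(union_i I_i) = sum_i m(I_i),
and m is invariant under swapping open/closed endpoints (single points have measure 0).
So m(E) = sum_i (b_i - a_i).
  I_1 has length 12 - 11 = 1.
  I_2 has length 57/4 - 49/4 = 2.
  I_3 has length 77/4 - 65/4 = 3.
  I_4 has length 45/2 - 39/2 = 3.
  I_5 has length 93/4 - 91/4 = 1/2.
Summing:
  m(E) = 1 + 2 + 3 + 3 + 1/2 = 19/2.

19/2


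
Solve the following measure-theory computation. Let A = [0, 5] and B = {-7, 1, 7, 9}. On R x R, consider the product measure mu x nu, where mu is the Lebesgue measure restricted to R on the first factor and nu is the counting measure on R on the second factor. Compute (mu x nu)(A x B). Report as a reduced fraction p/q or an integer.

For a measurable rectangle A x B, the product measure satisfies
  (mu x nu)(A x B) = mu(A) * nu(B).
  mu(A) = 5.
  nu(B) = 4.
  (mu x nu)(A x B) = 5 * 4 = 20.

20


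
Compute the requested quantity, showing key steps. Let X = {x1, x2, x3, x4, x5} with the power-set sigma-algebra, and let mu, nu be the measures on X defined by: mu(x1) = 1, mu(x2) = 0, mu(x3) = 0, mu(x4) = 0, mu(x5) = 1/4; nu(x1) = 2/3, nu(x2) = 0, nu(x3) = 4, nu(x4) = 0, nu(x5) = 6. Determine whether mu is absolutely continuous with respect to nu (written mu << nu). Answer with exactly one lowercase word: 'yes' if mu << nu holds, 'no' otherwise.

mu << nu means: every nu-null measurable set is also mu-null; equivalently, for every atom x, if nu({x}) = 0 then mu({x}) = 0.
Checking each atom:
  x1: nu = 2/3 > 0 -> no constraint.
  x2: nu = 0, mu = 0 -> consistent with mu << nu.
  x3: nu = 4 > 0 -> no constraint.
  x4: nu = 0, mu = 0 -> consistent with mu << nu.
  x5: nu = 6 > 0 -> no constraint.
No atom violates the condition. Therefore mu << nu.

yes


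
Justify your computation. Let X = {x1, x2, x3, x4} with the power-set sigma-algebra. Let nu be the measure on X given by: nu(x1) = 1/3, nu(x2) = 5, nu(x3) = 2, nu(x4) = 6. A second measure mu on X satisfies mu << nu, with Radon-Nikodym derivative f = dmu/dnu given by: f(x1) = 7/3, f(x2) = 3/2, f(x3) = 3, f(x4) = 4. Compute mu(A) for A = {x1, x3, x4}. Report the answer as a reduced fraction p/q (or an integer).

By the defining property of the Radon-Nikodym derivative, for every measurable set A,
  mu(A) = integral_A f dnu.
Since nu is a discrete measure concentrated on the atoms of X, the integral over A reduces to the sum
  mu(A) = sum_{x in A} f(x) * nu({x}).
Computing each term:
  x1: f(x1) * nu(x1) = 7/3 * 1/3 = 7/9.
  x3: f(x3) * nu(x3) = 3 * 2 = 6.
  x4: f(x4) * nu(x4) = 4 * 6 = 24.
Summing: mu(A) = 7/9 + 6 + 24 = 277/9.

277/9


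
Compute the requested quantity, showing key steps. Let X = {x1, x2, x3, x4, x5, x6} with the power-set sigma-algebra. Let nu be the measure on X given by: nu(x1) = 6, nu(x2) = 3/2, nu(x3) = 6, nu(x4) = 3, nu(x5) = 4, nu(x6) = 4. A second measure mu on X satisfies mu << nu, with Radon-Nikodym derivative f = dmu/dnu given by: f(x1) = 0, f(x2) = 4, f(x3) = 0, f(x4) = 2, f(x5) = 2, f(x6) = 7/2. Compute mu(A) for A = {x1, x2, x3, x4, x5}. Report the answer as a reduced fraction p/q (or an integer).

By the defining property of the Radon-Nikodym derivative, for every measurable set A,
  mu(A) = integral_A f dnu.
Since nu is a discrete measure concentrated on the atoms of X, the integral over A reduces to the sum
  mu(A) = sum_{x in A} f(x) * nu({x}).
Computing each term:
  x1: f(x1) * nu(x1) = 0 * 6 = 0.
  x2: f(x2) * nu(x2) = 4 * 3/2 = 6.
  x3: f(x3) * nu(x3) = 0 * 6 = 0.
  x4: f(x4) * nu(x4) = 2 * 3 = 6.
  x5: f(x5) * nu(x5) = 2 * 4 = 8.
Summing: mu(A) = 0 + 6 + 0 + 6 + 8 = 20.

20


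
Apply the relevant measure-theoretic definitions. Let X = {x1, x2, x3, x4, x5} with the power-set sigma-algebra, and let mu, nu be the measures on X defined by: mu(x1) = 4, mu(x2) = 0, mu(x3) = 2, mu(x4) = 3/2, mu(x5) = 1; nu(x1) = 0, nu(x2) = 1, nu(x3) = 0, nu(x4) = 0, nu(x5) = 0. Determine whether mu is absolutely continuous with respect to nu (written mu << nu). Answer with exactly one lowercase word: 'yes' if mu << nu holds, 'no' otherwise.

mu << nu means: every nu-null measurable set is also mu-null; equivalently, for every atom x, if nu({x}) = 0 then mu({x}) = 0.
Checking each atom:
  x1: nu = 0, mu = 4 > 0 -> violates mu << nu.
  x2: nu = 1 > 0 -> no constraint.
  x3: nu = 0, mu = 2 > 0 -> violates mu << nu.
  x4: nu = 0, mu = 3/2 > 0 -> violates mu << nu.
  x5: nu = 0, mu = 1 > 0 -> violates mu << nu.
The atom(s) x1, x3, x4, x5 violate the condition (nu = 0 but mu > 0). Therefore mu is NOT absolutely continuous w.r.t. nu.

no


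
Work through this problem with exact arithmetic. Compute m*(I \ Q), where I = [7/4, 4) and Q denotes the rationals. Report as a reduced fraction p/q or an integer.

The interval I = [7/4, 4) has m(I) = 4 - 7/4 = 9/4 (endpoints are measure-zero, so open/closed/half-open agree). Write I = (I cap Q) u (I \ Q). The rationals in I are countable, so m*(I cap Q) = 0 (cover each rational by intervals whose total length is arbitrarily small). By countable subadditivity m*(I) <= m*(I cap Q) + m*(I \ Q), hence m*(I \ Q) >= m(I) = 9/4. The reverse inequality m*(I \ Q) <= m*(I) = 9/4 is trivial since (I \ Q) is a subset of I. Therefore m*(I \ Q) = 9/4.

9/4


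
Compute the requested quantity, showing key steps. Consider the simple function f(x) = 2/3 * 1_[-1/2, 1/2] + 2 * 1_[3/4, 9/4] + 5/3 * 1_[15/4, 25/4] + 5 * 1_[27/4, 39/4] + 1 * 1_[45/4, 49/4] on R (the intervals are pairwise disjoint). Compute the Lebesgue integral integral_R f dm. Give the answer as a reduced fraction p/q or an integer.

For a simple function f = sum_i c_i * 1_{A_i} with disjoint A_i,
  integral f dm = sum_i c_i * m(A_i).
Lengths of the A_i:
  m(A_1) = 1/2 - (-1/2) = 1.
  m(A_2) = 9/4 - 3/4 = 3/2.
  m(A_3) = 25/4 - 15/4 = 5/2.
  m(A_4) = 39/4 - 27/4 = 3.
  m(A_5) = 49/4 - 45/4 = 1.
Contributions c_i * m(A_i):
  (2/3) * (1) = 2/3.
  (2) * (3/2) = 3.
  (5/3) * (5/2) = 25/6.
  (5) * (3) = 15.
  (1) * (1) = 1.
Total: 2/3 + 3 + 25/6 + 15 + 1 = 143/6.

143/6


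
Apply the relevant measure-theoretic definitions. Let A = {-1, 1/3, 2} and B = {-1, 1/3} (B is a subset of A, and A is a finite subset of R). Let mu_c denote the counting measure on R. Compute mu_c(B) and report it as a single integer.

Counting measure assigns mu_c(E) = |E| (number of elements) when E is finite.
B has 2 element(s), so mu_c(B) = 2.

2


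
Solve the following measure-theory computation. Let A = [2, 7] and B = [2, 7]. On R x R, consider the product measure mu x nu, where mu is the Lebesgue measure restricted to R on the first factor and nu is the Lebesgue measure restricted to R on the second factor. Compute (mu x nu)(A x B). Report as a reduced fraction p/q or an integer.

For a measurable rectangle A x B, the product measure satisfies
  (mu x nu)(A x B) = mu(A) * nu(B).
  mu(A) = 5.
  nu(B) = 5.
  (mu x nu)(A x B) = 5 * 5 = 25.

25


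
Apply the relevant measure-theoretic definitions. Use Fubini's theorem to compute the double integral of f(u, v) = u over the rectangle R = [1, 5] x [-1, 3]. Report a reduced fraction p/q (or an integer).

f(u, v) is a tensor product of a function of u and a function of v, and both factors are bounded continuous (hence Lebesgue integrable) on the rectangle, so Fubini's theorem applies:
  integral_R f d(m x m) = (integral_a1^b1 u du) * (integral_a2^b2 1 dv).
Inner integral in u: integral_{1}^{5} u du = (5^2 - 1^2)/2
  = 12.
Inner integral in v: integral_{-1}^{3} 1 dv = (3^1 - (-1)^1)/1
  = 4.
Product: (12) * (4) = 48.

48


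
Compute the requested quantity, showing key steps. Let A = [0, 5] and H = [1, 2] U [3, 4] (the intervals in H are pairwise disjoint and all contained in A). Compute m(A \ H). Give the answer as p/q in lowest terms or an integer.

The ambient interval has length m(A) = 5 - 0 = 5.
Since the holes are disjoint and sit inside A, by finite additivity
  m(H) = sum_i (b_i - a_i), and m(A \ H) = m(A) - m(H).
Computing the hole measures:
  m(H_1) = 2 - 1 = 1.
  m(H_2) = 4 - 3 = 1.
Summed: m(H) = 1 + 1 = 2.
So m(A \ H) = 5 - 2 = 3.

3


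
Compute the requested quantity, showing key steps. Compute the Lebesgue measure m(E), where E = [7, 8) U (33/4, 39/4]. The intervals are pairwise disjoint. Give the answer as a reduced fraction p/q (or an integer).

For pairwise disjoint intervals, m(union_i I_i) = sum_i m(I_i),
and m is invariant under swapping open/closed endpoints (single points have measure 0).
So m(E) = sum_i (b_i - a_i).
  I_1 has length 8 - 7 = 1.
  I_2 has length 39/4 - 33/4 = 3/2.
Summing:
  m(E) = 1 + 3/2 = 5/2.

5/2


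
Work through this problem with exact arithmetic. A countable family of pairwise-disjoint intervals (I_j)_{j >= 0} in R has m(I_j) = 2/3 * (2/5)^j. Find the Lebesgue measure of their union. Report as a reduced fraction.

By countable additivity of the Lebesgue measure on pairwise disjoint measurable sets,
  m(union_{j >= 0} I_j) = sum_{j >= 0} m(I_j) = sum_{j >= 0} a * r^j,
  with a = 2/3 and r = 2/5.
Since 0 < r = 2/5 < 1, the geometric series converges:
  sum_{j >= 0} a * r^j = a / (1 - r).
  = 2/3 / (1 - 2/5)
  = 2/3 / (3/5)
  = 10/9.

10/9


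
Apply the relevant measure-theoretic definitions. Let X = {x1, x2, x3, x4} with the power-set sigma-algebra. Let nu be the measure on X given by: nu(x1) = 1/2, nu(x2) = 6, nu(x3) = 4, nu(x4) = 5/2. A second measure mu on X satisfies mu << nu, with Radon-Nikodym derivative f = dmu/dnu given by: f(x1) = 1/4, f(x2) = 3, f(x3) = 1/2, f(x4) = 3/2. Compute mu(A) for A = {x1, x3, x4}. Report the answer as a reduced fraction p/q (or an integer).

By the defining property of the Radon-Nikodym derivative, for every measurable set A,
  mu(A) = integral_A f dnu.
Since nu is a discrete measure concentrated on the atoms of X, the integral over A reduces to the sum
  mu(A) = sum_{x in A} f(x) * nu({x}).
Computing each term:
  x1: f(x1) * nu(x1) = 1/4 * 1/2 = 1/8.
  x3: f(x3) * nu(x3) = 1/2 * 4 = 2.
  x4: f(x4) * nu(x4) = 3/2 * 5/2 = 15/4.
Summing: mu(A) = 1/8 + 2 + 15/4 = 47/8.

47/8


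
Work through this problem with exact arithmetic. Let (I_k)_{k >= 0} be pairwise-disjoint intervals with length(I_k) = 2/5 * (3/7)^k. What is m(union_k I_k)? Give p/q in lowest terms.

By countable additivity of the Lebesgue measure on pairwise disjoint measurable sets,
  m(union_{k >= 0} I_k) = sum_{k >= 0} m(I_k) = sum_{k >= 0} a * r^k,
  with a = 2/5 and r = 3/7.
Since 0 < r = 3/7 < 1, the geometric series converges:
  sum_{k >= 0} a * r^k = a / (1 - r).
  = 2/5 / (1 - 3/7)
  = 2/5 / (4/7)
  = 7/10.

7/10


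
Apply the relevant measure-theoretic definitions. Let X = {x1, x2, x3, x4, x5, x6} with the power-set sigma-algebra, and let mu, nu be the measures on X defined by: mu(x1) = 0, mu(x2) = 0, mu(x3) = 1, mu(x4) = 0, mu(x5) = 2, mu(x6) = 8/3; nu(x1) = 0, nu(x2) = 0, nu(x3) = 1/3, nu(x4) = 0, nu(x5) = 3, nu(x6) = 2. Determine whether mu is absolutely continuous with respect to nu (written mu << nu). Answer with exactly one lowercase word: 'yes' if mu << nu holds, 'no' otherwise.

mu << nu means: every nu-null measurable set is also mu-null; equivalently, for every atom x, if nu({x}) = 0 then mu({x}) = 0.
Checking each atom:
  x1: nu = 0, mu = 0 -> consistent with mu << nu.
  x2: nu = 0, mu = 0 -> consistent with mu << nu.
  x3: nu = 1/3 > 0 -> no constraint.
  x4: nu = 0, mu = 0 -> consistent with mu << nu.
  x5: nu = 3 > 0 -> no constraint.
  x6: nu = 2 > 0 -> no constraint.
No atom violates the condition. Therefore mu << nu.

yes


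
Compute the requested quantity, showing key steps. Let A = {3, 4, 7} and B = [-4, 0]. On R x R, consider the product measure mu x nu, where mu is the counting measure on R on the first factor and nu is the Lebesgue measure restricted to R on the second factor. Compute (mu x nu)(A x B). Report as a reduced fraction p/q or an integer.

For a measurable rectangle A x B, the product measure satisfies
  (mu x nu)(A x B) = mu(A) * nu(B).
  mu(A) = 3.
  nu(B) = 4.
  (mu x nu)(A x B) = 3 * 4 = 12.

12


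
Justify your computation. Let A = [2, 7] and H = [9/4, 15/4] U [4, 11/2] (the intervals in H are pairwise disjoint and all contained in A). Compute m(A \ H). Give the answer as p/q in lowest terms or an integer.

The ambient interval has length m(A) = 7 - 2 = 5.
Since the holes are disjoint and sit inside A, by finite additivity
  m(H) = sum_i (b_i - a_i), and m(A \ H) = m(A) - m(H).
Computing the hole measures:
  m(H_1) = 15/4 - 9/4 = 3/2.
  m(H_2) = 11/2 - 4 = 3/2.
Summed: m(H) = 3/2 + 3/2 = 3.
So m(A \ H) = 5 - 3 = 2.

2


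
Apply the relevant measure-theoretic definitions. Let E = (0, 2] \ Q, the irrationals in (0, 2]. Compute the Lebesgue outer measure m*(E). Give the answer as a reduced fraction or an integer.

The interval I = (0, 2] has m(I) = 2 - 0 = 2 (endpoints are measure-zero, so open/closed/half-open agree). Write I = (I cap Q) u (I \ Q). The rationals in I are countable, so m*(I cap Q) = 0 (cover each rational by intervals whose total length is arbitrarily small). By countable subadditivity m*(I) <= m*(I cap Q) + m*(I \ Q), hence m*(I \ Q) >= m(I) = 2. The reverse inequality m*(I \ Q) <= m*(I) = 2 is trivial since (I \ Q) is a subset of I. Therefore m*(I \ Q) = 2.

2


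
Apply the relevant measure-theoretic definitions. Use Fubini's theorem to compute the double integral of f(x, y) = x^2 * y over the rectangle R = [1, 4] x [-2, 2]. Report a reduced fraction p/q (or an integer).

f(x, y) is a tensor product of a function of x and a function of y, and both factors are bounded continuous (hence Lebesgue integrable) on the rectangle, so Fubini's theorem applies:
  integral_R f d(m x m) = (integral_a1^b1 x^2 dx) * (integral_a2^b2 y dy).
Inner integral in x: integral_{1}^{4} x^2 dx = (4^3 - 1^3)/3
  = 21.
Inner integral in y: integral_{-2}^{2} y dy = (2^2 - (-2)^2)/2
  = 0.
Product: (21) * (0) = 0.

0


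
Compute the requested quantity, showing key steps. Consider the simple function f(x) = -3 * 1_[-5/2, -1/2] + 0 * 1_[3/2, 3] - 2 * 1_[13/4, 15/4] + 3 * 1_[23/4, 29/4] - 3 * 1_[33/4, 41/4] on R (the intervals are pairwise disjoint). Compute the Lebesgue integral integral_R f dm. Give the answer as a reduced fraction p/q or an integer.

For a simple function f = sum_i c_i * 1_{A_i} with disjoint A_i,
  integral f dm = sum_i c_i * m(A_i).
Lengths of the A_i:
  m(A_1) = -1/2 - (-5/2) = 2.
  m(A_2) = 3 - 3/2 = 3/2.
  m(A_3) = 15/4 - 13/4 = 1/2.
  m(A_4) = 29/4 - 23/4 = 3/2.
  m(A_5) = 41/4 - 33/4 = 2.
Contributions c_i * m(A_i):
  (-3) * (2) = -6.
  (0) * (3/2) = 0.
  (-2) * (1/2) = -1.
  (3) * (3/2) = 9/2.
  (-3) * (2) = -6.
Total: -6 + 0 - 1 + 9/2 - 6 = -17/2.

-17/2


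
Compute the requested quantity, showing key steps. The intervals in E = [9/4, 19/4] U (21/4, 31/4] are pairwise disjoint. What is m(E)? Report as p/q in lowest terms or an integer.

For pairwise disjoint intervals, m(union_i I_i) = sum_i m(I_i),
and m is invariant under swapping open/closed endpoints (single points have measure 0).
So m(E) = sum_i (b_i - a_i).
  I_1 has length 19/4 - 9/4 = 5/2.
  I_2 has length 31/4 - 21/4 = 5/2.
Summing:
  m(E) = 5/2 + 5/2 = 5.

5


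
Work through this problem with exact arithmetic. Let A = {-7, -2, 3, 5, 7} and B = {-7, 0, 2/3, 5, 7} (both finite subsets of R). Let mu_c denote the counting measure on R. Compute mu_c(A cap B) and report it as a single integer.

Counting measure on a finite set equals cardinality. mu_c(A cap B) = |A cap B| (elements appearing in both).
Enumerating the elements of A that also lie in B gives 3 element(s).
So mu_c(A cap B) = 3.

3


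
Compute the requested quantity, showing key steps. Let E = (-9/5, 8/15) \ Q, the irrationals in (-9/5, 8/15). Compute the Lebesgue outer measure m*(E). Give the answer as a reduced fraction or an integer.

The interval I = (-9/5, 8/15) has m(I) = 8/15 - (-9/5) = 7/3 (endpoints are measure-zero, so open/closed/half-open agree). Write I = (I cap Q) u (I \ Q). The rationals in I are countable, so m*(I cap Q) = 0 (cover each rational by intervals whose total length is arbitrarily small). By countable subadditivity m*(I) <= m*(I cap Q) + m*(I \ Q), hence m*(I \ Q) >= m(I) = 7/3. The reverse inequality m*(I \ Q) <= m*(I) = 7/3 is trivial since (I \ Q) is a subset of I. Therefore m*(I \ Q) = 7/3.

7/3


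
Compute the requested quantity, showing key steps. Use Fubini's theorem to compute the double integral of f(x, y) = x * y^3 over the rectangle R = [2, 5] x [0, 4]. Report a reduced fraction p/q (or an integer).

f(x, y) is a tensor product of a function of x and a function of y, and both factors are bounded continuous (hence Lebesgue integrable) on the rectangle, so Fubini's theorem applies:
  integral_R f d(m x m) = (integral_a1^b1 x dx) * (integral_a2^b2 y^3 dy).
Inner integral in x: integral_{2}^{5} x dx = (5^2 - 2^2)/2
  = 21/2.
Inner integral in y: integral_{0}^{4} y^3 dy = (4^4 - 0^4)/4
  = 64.
Product: (21/2) * (64) = 672.

672


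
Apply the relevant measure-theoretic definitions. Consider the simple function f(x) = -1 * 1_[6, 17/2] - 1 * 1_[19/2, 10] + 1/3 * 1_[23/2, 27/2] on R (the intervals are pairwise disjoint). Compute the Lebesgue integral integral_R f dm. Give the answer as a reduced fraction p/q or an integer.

For a simple function f = sum_i c_i * 1_{A_i} with disjoint A_i,
  integral f dm = sum_i c_i * m(A_i).
Lengths of the A_i:
  m(A_1) = 17/2 - 6 = 5/2.
  m(A_2) = 10 - 19/2 = 1/2.
  m(A_3) = 27/2 - 23/2 = 2.
Contributions c_i * m(A_i):
  (-1) * (5/2) = -5/2.
  (-1) * (1/2) = -1/2.
  (1/3) * (2) = 2/3.
Total: -5/2 - 1/2 + 2/3 = -7/3.

-7/3


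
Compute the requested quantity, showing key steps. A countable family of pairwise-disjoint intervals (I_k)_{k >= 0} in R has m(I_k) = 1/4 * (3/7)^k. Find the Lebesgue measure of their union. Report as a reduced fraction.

By countable additivity of the Lebesgue measure on pairwise disjoint measurable sets,
  m(union_{k >= 0} I_k) = sum_{k >= 0} m(I_k) = sum_{k >= 0} a * r^k,
  with a = 1/4 and r = 3/7.
Since 0 < r = 3/7 < 1, the geometric series converges:
  sum_{k >= 0} a * r^k = a / (1 - r).
  = 1/4 / (1 - 3/7)
  = 1/4 / (4/7)
  = 7/16.

7/16


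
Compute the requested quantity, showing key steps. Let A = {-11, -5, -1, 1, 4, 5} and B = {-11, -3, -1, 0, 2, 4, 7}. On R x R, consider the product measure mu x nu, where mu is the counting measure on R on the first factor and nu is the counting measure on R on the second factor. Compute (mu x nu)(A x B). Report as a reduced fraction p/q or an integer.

For a measurable rectangle A x B, the product measure satisfies
  (mu x nu)(A x B) = mu(A) * nu(B).
  mu(A) = 6.
  nu(B) = 7.
  (mu x nu)(A x B) = 6 * 7 = 42.

42


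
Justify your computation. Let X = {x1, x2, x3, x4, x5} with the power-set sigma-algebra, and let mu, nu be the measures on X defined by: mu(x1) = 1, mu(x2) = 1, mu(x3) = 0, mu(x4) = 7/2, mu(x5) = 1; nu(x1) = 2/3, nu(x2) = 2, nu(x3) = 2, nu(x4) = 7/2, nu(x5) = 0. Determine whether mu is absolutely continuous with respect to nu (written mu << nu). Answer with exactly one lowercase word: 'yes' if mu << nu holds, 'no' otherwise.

mu << nu means: every nu-null measurable set is also mu-null; equivalently, for every atom x, if nu({x}) = 0 then mu({x}) = 0.
Checking each atom:
  x1: nu = 2/3 > 0 -> no constraint.
  x2: nu = 2 > 0 -> no constraint.
  x3: nu = 2 > 0 -> no constraint.
  x4: nu = 7/2 > 0 -> no constraint.
  x5: nu = 0, mu = 1 > 0 -> violates mu << nu.
The atom(s) x5 violate the condition (nu = 0 but mu > 0). Therefore mu is NOT absolutely continuous w.r.t. nu.

no


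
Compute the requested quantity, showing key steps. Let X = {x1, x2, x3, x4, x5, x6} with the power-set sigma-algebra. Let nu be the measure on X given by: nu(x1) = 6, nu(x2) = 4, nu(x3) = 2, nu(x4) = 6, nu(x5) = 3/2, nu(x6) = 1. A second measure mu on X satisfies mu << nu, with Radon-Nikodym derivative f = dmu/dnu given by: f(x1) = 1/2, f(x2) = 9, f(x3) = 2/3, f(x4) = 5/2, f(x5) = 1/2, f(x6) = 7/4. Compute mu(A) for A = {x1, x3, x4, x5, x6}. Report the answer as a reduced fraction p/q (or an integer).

By the defining property of the Radon-Nikodym derivative, for every measurable set A,
  mu(A) = integral_A f dnu.
Since nu is a discrete measure concentrated on the atoms of X, the integral over A reduces to the sum
  mu(A) = sum_{x in A} f(x) * nu({x}).
Computing each term:
  x1: f(x1) * nu(x1) = 1/2 * 6 = 3.
  x3: f(x3) * nu(x3) = 2/3 * 2 = 4/3.
  x4: f(x4) * nu(x4) = 5/2 * 6 = 15.
  x5: f(x5) * nu(x5) = 1/2 * 3/2 = 3/4.
  x6: f(x6) * nu(x6) = 7/4 * 1 = 7/4.
Summing: mu(A) = 3 + 4/3 + 15 + 3/4 + 7/4 = 131/6.

131/6


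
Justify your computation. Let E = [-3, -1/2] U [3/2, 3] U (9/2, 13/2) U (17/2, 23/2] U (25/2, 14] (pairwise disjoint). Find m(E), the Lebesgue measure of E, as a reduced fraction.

For pairwise disjoint intervals, m(union_i I_i) = sum_i m(I_i),
and m is invariant under swapping open/closed endpoints (single points have measure 0).
So m(E) = sum_i (b_i - a_i).
  I_1 has length -1/2 - (-3) = 5/2.
  I_2 has length 3 - 3/2 = 3/2.
  I_3 has length 13/2 - 9/2 = 2.
  I_4 has length 23/2 - 17/2 = 3.
  I_5 has length 14 - 25/2 = 3/2.
Summing:
  m(E) = 5/2 + 3/2 + 2 + 3 + 3/2 = 21/2.

21/2


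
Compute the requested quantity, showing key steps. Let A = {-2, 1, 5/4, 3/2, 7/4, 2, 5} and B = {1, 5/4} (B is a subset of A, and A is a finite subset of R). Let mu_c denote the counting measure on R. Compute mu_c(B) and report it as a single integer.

Counting measure assigns mu_c(E) = |E| (number of elements) when E is finite.
B has 2 element(s), so mu_c(B) = 2.

2


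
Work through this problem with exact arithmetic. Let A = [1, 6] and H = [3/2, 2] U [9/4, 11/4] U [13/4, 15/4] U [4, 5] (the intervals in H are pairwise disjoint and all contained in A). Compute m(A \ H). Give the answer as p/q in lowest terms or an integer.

The ambient interval has length m(A) = 6 - 1 = 5.
Since the holes are disjoint and sit inside A, by finite additivity
  m(H) = sum_i (b_i - a_i), and m(A \ H) = m(A) - m(H).
Computing the hole measures:
  m(H_1) = 2 - 3/2 = 1/2.
  m(H_2) = 11/4 - 9/4 = 1/2.
  m(H_3) = 15/4 - 13/4 = 1/2.
  m(H_4) = 5 - 4 = 1.
Summed: m(H) = 1/2 + 1/2 + 1/2 + 1 = 5/2.
So m(A \ H) = 5 - 5/2 = 5/2.

5/2


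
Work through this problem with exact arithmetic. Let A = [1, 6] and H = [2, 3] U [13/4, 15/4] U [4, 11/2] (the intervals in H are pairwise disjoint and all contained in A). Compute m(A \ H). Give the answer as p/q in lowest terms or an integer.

The ambient interval has length m(A) = 6 - 1 = 5.
Since the holes are disjoint and sit inside A, by finite additivity
  m(H) = sum_i (b_i - a_i), and m(A \ H) = m(A) - m(H).
Computing the hole measures:
  m(H_1) = 3 - 2 = 1.
  m(H_2) = 15/4 - 13/4 = 1/2.
  m(H_3) = 11/2 - 4 = 3/2.
Summed: m(H) = 1 + 1/2 + 3/2 = 3.
So m(A \ H) = 5 - 3 = 2.

2


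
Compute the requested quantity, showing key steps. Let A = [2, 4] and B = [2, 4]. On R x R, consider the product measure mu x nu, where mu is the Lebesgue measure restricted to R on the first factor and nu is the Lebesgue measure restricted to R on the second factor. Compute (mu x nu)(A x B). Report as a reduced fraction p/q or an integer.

For a measurable rectangle A x B, the product measure satisfies
  (mu x nu)(A x B) = mu(A) * nu(B).
  mu(A) = 2.
  nu(B) = 2.
  (mu x nu)(A x B) = 2 * 2 = 4.

4


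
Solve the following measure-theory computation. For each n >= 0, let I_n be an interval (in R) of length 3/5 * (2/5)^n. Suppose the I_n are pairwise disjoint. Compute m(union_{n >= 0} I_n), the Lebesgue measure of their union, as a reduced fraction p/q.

By countable additivity of the Lebesgue measure on pairwise disjoint measurable sets,
  m(union_{n >= 0} I_n) = sum_{n >= 0} m(I_n) = sum_{n >= 0} a * r^n,
  with a = 3/5 and r = 2/5.
Since 0 < r = 2/5 < 1, the geometric series converges:
  sum_{n >= 0} a * r^n = a / (1 - r).
  = 3/5 / (1 - 2/5)
  = 3/5 / (3/5)
  = 1.

1
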